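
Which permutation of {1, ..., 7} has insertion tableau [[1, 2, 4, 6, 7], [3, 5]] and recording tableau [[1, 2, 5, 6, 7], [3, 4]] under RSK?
Reverse the RSK construction: for i from n down to 1, find the cell of Q containing i, remove the entry at that cell from P, and reverse-bump it up through P; the value ejected from row 1 is w(i).

Step i=7: Q has 7 at row 1, column 5; remove that cell from P, ejecting 7. So w(7) = 7. P is now [[1, 2, 4, 6], [3, 5]].
Step i=6: Q has 6 at row 1, column 4; remove that cell from P, ejecting 6. So w(6) = 6. P is now [[1, 2, 4], [3, 5]].
Step i=5: Q has 5 at row 1, column 3; remove that cell from P, ejecting 4. So w(5) = 4. P is now [[1, 2], [3, 5]].
Step i=4: Q has 4 at row 2, column 2; remove 5 from row 2 of P and reverse-bump: 5 enters row 1 and ejects 2. So w(4) = 2. P is now [[1, 5], [3]].
Step i=3: Q has 3 at row 2, column 1; remove 3 from row 2 of P and reverse-bump: 3 enters row 1 and ejects 1. So w(3) = 1. P is now [[3, 5]].
Step i=2: Q has 2 at row 1, column 2; remove that cell from P, ejecting 5. So w(2) = 5. P is now [[3]].
Step i=1: Q has 1 at row 1, column 1; remove that cell from P, ejecting 3. So w(1) = 3. P is now [].

So w = 3 5 1 2 4 6 7.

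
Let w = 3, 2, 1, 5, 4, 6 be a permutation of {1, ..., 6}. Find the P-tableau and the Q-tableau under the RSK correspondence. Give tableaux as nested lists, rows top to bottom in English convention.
Insert each entry of the permutation into P by Schensted row insertion, recording in Q the position of each new cell.

Insert 3: appended to row 1. P = [[3]].
Insert 2: 2 bumps 3 from row 1; 3 starts row 2. P = [[2], [3]].
Insert 1: 1 bumps 2 from row 1; 2 bumps 3 from row 2; 3 starts row 3. P = [[1], [2], [3]].
Insert 5: appended to row 1. P = [[1, 5], [2], [3]].
Insert 4: 4 bumps 5 from row 1; 5 appends to row 2. P = [[1, 4], [2, 5], [3]].
Insert 6: appended to row 1. P = [[1, 4, 6], [2, 5], [3]].

So P = [[1, 4, 6], [2, 5], [3]], Q = [[1, 4, 6], [2, 5], [3]].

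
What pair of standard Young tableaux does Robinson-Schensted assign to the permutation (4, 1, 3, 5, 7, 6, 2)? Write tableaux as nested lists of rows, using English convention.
Insert each entry of the permutation into P by Schensted row insertion, recording in Q the position of each new cell.

After inserting 4: P = [[4]].
After inserting 1: P = [[1], [4]].
After inserting 3: P = [[1, 3], [4]].
After inserting 5: P = [[1, 3, 5], [4]].
After inserting 7: P = [[1, 3, 5, 7], [4]].
After inserting 6: P = [[1, 3, 5, 6], [4, 7]].
After inserting 2: P = [[1, 2, 5, 6], [3, 7], [4]].

So P = [[1, 2, 5, 6], [3, 7], [4]], Q = [[1, 3, 4, 5], [2, 6], [7]].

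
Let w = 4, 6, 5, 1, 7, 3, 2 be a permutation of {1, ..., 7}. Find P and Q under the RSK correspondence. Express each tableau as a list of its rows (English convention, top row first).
Insert each entry of the permutation into P by Schensted row insertion, recording in Q the position of each new cell.

Insert 4: appended to row 1. P = [[4]], Q = [[1]].
Insert 6: appended to row 1. P = [[4, 6]], Q = [[1, 2]].
Insert 5: 5 bumps 6 from row 1; 6 starts row 2. P = [[4, 5], [6]], Q = [[1, 2], [3]].
Insert 1: 1 bumps 4 from row 1; 4 bumps 6 from row 2; 6 starts row 3. P = [[1, 5], [4], [6]], Q = [[1, 2], [3], [4]].
Insert 7: appended to row 1. P = [[1, 5, 7], [4], [6]], Q = [[1, 2, 5], [3], [4]].
Insert 3: 3 bumps 5 from row 1; 5 appends to row 2. P = [[1, 3, 7], [4, 5], [6]], Q = [[1, 2, 5], [3, 6], [4]].
Insert 2: 2 bumps 3 from row 1; 3 bumps 4 from row 2; 4 bumps 6 from row 3; 6 starts row 4. P = [[1, 2, 7], [3, 5], [4], [6]], Q = [[1, 2, 5], [3, 6], [4], [7]].

So P = [[1, 2, 7], [3, 5], [4], [6]], Q = [[1, 2, 5], [3, 6], [4], [7]].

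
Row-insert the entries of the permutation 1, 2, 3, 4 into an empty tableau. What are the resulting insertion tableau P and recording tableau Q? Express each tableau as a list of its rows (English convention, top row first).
Insert each entry of the permutation into P by Schensted row insertion, recording in Q the position of each new cell.

Insert 1: appended to row 1. P = [[1]].
Insert 2: appended to row 1. P = [[1, 2]].
Insert 3: appended to row 1. P = [[1, 2, 3]].
Insert 4: appended to row 1. P = [[1, 2, 3, 4]].

So P = [[1, 2, 3, 4]], Q = [[1, 2, 3, 4]].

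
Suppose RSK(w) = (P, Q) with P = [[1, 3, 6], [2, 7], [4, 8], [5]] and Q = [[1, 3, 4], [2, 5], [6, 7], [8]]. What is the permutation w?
Reverse the RSK construction: for i from n down to 1, find the cell of Q containing i, remove the entry at that cell from P, and reverse-bump it up through P; the value ejected from row 1 is w(i).

Step i=8: Q has 8 at row 4, column 1; remove 5 from row 4 of P and reverse-bump: 5 enters row 3 and ejects 4; 4 enters row 2 and ejects 2; 2 enters row 1 and ejects 1. So w(8) = 1. P is now [[2, 3, 6], [4, 7], [5, 8]].
Step i=7: Q has 7 at row 3, column 2; remove 8 from row 3 of P and reverse-bump: 8 enters row 2 and ejects 7; 7 enters row 1 and ejects 6. So w(7) = 6. P is now [[2, 3, 7], [4, 8], [5]].
Step i=6: Q has 6 at row 3, column 1; remove 5 from row 3 of P and reverse-bump: 5 enters row 2 and ejects 4; 4 enters row 1 and ejects 3. So w(6) = 3. P is now [[2, 4, 7], [5, 8]].
Step i=5: Q has 5 at row 2, column 2; remove 8 from row 2 of P and reverse-bump: 8 enters row 1 and ejects 7. So w(5) = 7. P is now [[2, 4, 8], [5]].
Step i=4: Q has 4 at row 1, column 3; remove that cell from P, ejecting 8. So w(4) = 8. P is now [[2, 4], [5]].
Step i=3: Q has 3 at row 1, column 2; remove that cell from P, ejecting 4. So w(3) = 4. P is now [[2], [5]].
Step i=2: Q has 2 at row 2, column 1; remove 5 from row 2 of P and reverse-bump: 5 enters row 1 and ejects 2. So w(2) = 2. P is now [[5]].
Step i=1: Q has 1 at row 1, column 1; remove that cell from P, ejecting 5. So w(1) = 5. P is now [].

So w = 5 2 4 8 7 3 6 1.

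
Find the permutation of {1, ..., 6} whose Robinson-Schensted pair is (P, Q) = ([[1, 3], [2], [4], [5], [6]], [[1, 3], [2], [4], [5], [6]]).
6 2 5 4 3 1

Reverse the RSK construction: for i from n down to 1, find the cell of Q containing i, remove the entry at that cell from P, and reverse-bump it up through P; the value ejected from row 1 is w(i).

Step i=6: Q has 6 at row 5, column 1; remove 6 from row 5 of P and reverse-bump: 6 enters row 4 and ejects 5; 5 enters row 3 and ejects 4; 4 enters row 2 and ejects 2; 2 enters row 1 and ejects 1. So w(6) = 1. P is now [[2, 3], [4], [5], [6]].
Step i=5: Q has 5 at row 4, column 1; remove 6 from row 4 of P and reverse-bump: 6 enters row 3 and ejects 5; 5 enters row 2 and ejects 4; 4 enters row 1 and ejects 3. So w(5) = 3. P is now [[2, 4], [5], [6]].
Step i=4: Q has 4 at row 3, column 1; remove 6 from row 3 of P and reverse-bump: 6 enters row 2 and ejects 5; 5 enters row 1 and ejects 4. So w(4) = 4. P is now [[2, 5], [6]].
Step i=3: Q has 3 at row 1, column 2; remove that cell from P, ejecting 5. So w(3) = 5. P is now [[2], [6]].
Step i=2: Q has 2 at row 2, column 1; remove 6 from row 2 of P and reverse-bump: 6 enters row 1 and ejects 2. So w(2) = 2. P is now [[6]].
Step i=1: Q has 1 at row 1, column 1; remove that cell from P, ejecting 6. So w(1) = 6. P is now [].

So w = 6 2 5 4 3 1.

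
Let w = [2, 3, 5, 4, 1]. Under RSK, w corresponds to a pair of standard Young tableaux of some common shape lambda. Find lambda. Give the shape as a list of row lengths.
[3, 1, 1]

RSK row insertion gives P = [[1, 3, 4], [2], [5]], which has shape [3, 1, 1].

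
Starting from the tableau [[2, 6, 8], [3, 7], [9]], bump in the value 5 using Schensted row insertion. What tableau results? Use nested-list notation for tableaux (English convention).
[[2, 5, 8], [3, 6], [7], [9]]

In row 1, 5 replaces 6 (the leftmost entry greater than 5); 6 is bumped to row 2. In row 2, 6 replaces 7 (the leftmost entry greater than 6); 7 is bumped to row 3. In row 3, 7 replaces 9 (the leftmost entry greater than 7); 9 is bumped to row 4. 9 starts a new row 4. The new tableau is [[2, 5, 8], [3, 6], [7], [9]].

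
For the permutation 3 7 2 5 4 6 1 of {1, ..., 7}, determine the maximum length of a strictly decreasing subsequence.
4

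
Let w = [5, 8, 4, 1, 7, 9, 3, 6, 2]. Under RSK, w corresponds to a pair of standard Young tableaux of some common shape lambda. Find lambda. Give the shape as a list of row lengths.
[3, 3, 2, 1]

Row-insert each entry into an empty tableau.

After inserting 5: P = [[5]].
After inserting 8: P = [[5, 8]].
After inserting 4: P = [[4, 8], [5]].
After inserting 1: P = [[1, 8], [4], [5]].
After inserting 7: P = [[1, 7], [4, 8], [5]].
After inserting 9: P = [[1, 7, 9], [4, 8], [5]].
After inserting 3: P = [[1, 3, 9], [4, 7], [5, 8]].
After inserting 6: P = [[1, 3, 6], [4, 7, 9], [5, 8]].
After inserting 2: P = [[1, 2, 6], [3, 7, 9], [4, 8], [5]].

The final insertion tableau P = [[1, 2, 6], [3, 7, 9], [4, 8], [5]] has shape [3, 3, 2, 1].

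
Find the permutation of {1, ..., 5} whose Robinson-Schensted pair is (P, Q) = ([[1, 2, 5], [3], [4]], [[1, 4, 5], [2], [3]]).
4 3 1 2 5

Reverse the RSK construction: for i from n down to 1, find the cell of Q containing i, remove the entry at that cell from P, and reverse-bump it up through P; the value ejected from row 1 is w(i).

Step i=5: Q has 5 at row 1, column 3; remove that cell from P, ejecting 5. So w(5) = 5. P is now [[1, 2], [3], [4]].
Step i=4: Q has 4 at row 1, column 2; remove that cell from P, ejecting 2. So w(4) = 2. P is now [[1], [3], [4]].
Step i=3: Q has 3 at row 3, column 1; remove 4 from row 3 of P and reverse-bump: 4 enters row 2 and ejects 3; 3 enters row 1 and ejects 1. So w(3) = 1. P is now [[3], [4]].
Step i=2: Q has 2 at row 2, column 1; remove 4 from row 2 of P and reverse-bump: 4 enters row 1 and ejects 3. So w(2) = 3. P is now [[4]].
Step i=1: Q has 1 at row 1, column 1; remove that cell from P, ejecting 4. So w(1) = 4. P is now [].

So w = 4 3 1 2 5.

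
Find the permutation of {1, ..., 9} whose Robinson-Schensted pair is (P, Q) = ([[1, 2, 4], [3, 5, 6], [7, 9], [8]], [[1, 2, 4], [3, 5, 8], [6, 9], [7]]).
Reverse the RSK construction: for i from n down to 1, find the cell of Q containing i, remove the entry at that cell from P, and reverse-bump it up through P; the value ejected from row 1 is w(i).

Step i=9: Q has 9 at row 3, column 2; remove 9 from row 3 of P and reverse-bump: 9 enters row 2 and ejects 6; 6 enters row 1 and ejects 4. So w(9) = 4. P is now [[1, 2, 6], [3, 5, 9], [7], [8]].
Step i=8: Q has 8 at row 2, column 3; remove 9 from row 2 of P and reverse-bump: 9 enters row 1 and ejects 6. So w(8) = 6. P is now [[1, 2, 9], [3, 5], [7], [8]].
Step i=7: Q has 7 at row 4, column 1; remove 8 from row 4 of P and reverse-bump: 8 enters row 3 and ejects 7; 7 enters row 2 and ejects 5; 5 enters row 1 and ejects 2. So w(7) = 2. P is now [[1, 5, 9], [3, 7], [8]].
Step i=6: Q has 6 at row 3, column 1; remove 8 from row 3 of P and reverse-bump: 8 enters row 2 and ejects 7; 7 enters row 1 and ejects 5. So w(6) = 5. P is now [[1, 7, 9], [3, 8]].
Step i=5: Q has 5 at row 2, column 2; remove 8 from row 2 of P and reverse-bump: 8 enters row 1 and ejects 7. So w(5) = 7. P is now [[1, 8, 9], [3]].
Step i=4: Q has 4 at row 1, column 3; remove that cell from P, ejecting 9. So w(4) = 9. P is now [[1, 8], [3]].
Step i=3: Q has 3 at row 2, column 1; remove 3 from row 2 of P and reverse-bump: 3 enters row 1 and ejects 1. So w(3) = 1. P is now [[3, 8]].
Step i=2: Q has 2 at row 1, column 2; remove that cell from P, ejecting 8. So w(2) = 8. P is now [[3]].
Step i=1: Q has 1 at row 1, column 1; remove that cell from P, ejecting 3. So w(1) = 3. P is now [].

So w = 3 8 1 9 7 5 2 6 4.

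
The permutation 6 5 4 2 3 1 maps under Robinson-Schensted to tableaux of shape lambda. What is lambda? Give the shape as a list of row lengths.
[2, 1, 1, 1, 1]

Row-insert each entry into an empty tableau.

After inserting 6: P = [[6]].
After inserting 5: P = [[5], [6]].
After inserting 4: P = [[4], [5], [6]].
After inserting 2: P = [[2], [4], [5], [6]].
After inserting 3: P = [[2, 3], [4], [5], [6]].
After inserting 1: P = [[1, 3], [2], [4], [5], [6]].

The final insertion tableau P = [[1, 3], [2], [4], [5], [6]] has shape [2, 1, 1, 1, 1].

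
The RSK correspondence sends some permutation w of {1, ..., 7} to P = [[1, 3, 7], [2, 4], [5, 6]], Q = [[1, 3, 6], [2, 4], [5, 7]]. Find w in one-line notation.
Reverse the RSK construction: for i from n down to 1, find the cell of Q containing i, remove the entry at that cell from P, and reverse-bump it up through P; the value ejected from row 1 is w(i).

Step i=7: Q has 7 at row 3, column 2; remove 6 from row 3 of P and reverse-bump: 6 enters row 2 and ejects 4; 4 enters row 1 and ejects 3. So w(7) = 3. P is now [[1, 4, 7], [2, 6], [5]].
Step i=6: Q has 6 at row 1, column 3; remove that cell from P, ejecting 7. So w(6) = 7. P is now [[1, 4], [2, 6], [5]].
Step i=5: Q has 5 at row 3, column 1; remove 5 from row 3 of P and reverse-bump: 5 enters row 2 and ejects 2; 2 enters row 1 and ejects 1. So w(5) = 1. P is now [[2, 4], [5, 6]].
Step i=4: Q has 4 at row 2, column 2; remove 6 from row 2 of P and reverse-bump: 6 enters row 1 and ejects 4. So w(4) = 4. P is now [[2, 6], [5]].
Step i=3: Q has 3 at row 1, column 2; remove that cell from P, ejecting 6. So w(3) = 6. P is now [[2], [5]].
Step i=2: Q has 2 at row 2, column 1; remove 5 from row 2 of P and reverse-bump: 5 enters row 1 and ejects 2. So w(2) = 2. P is now [[5]].
Step i=1: Q has 1 at row 1, column 1; remove that cell from P, ejecting 5. So w(1) = 5. P is now [].

So w = 5 2 6 4 1 7 3.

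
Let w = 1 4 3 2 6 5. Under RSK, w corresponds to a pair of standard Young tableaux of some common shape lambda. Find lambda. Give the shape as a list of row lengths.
[3, 2, 1]

Row-insert each entry into an empty tableau.

After inserting 1: P = [[1]].
After inserting 4: P = [[1, 4]].
After inserting 3: P = [[1, 3], [4]].
After inserting 2: P = [[1, 2], [3], [4]].
After inserting 6: P = [[1, 2, 6], [3], [4]].
After inserting 5: P = [[1, 2, 5], [3, 6], [4]].

The final insertion tableau P = [[1, 2, 5], [3, 6], [4]] has shape [3, 2, 1].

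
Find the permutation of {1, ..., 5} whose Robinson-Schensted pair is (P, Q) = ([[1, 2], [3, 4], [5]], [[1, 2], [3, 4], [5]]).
Reverse the RSK construction: for i from n down to 1, find the cell of Q containing i, remove the entry at that cell from P, and reverse-bump it up through P; the value ejected from row 1 is w(i).

Step i=5: Q has 5 at row 3, column 1; remove 5 from row 3 of P and reverse-bump: 5 enters row 2 and ejects 4; 4 enters row 1 and ejects 2. So w(5) = 2. P is now [[1, 4], [3, 5]].
Step i=4: Q has 4 at row 2, column 2; remove 5 from row 2 of P and reverse-bump: 5 enters row 1 and ejects 4. So w(4) = 4. P is now [[1, 5], [3]].
Step i=3: Q has 3 at row 2, column 1; remove 3 from row 2 of P and reverse-bump: 3 enters row 1 and ejects 1. So w(3) = 1. P is now [[3, 5]].
Step i=2: Q has 2 at row 1, column 2; remove that cell from P, ejecting 5. So w(2) = 5. P is now [[3]].
Step i=1: Q has 1 at row 1, column 1; remove that cell from P, ejecting 3. So w(1) = 3. P is now [].

So w = 3 5 1 4 2.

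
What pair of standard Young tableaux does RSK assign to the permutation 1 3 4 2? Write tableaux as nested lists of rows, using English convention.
Insert each entry of the permutation into P by Schensted row insertion, recording in Q the position of each new cell.

Insert 1: appended to row 1. P = [[1]].
Insert 3: appended to row 1. P = [[1, 3]].
Insert 4: appended to row 1. P = [[1, 3, 4]].
Insert 2: 2 bumps 3 from row 1; 3 starts row 2. P = [[1, 2, 4], [3]].

So P = [[1, 2, 4], [3]], Q = [[1, 2, 3], [4]].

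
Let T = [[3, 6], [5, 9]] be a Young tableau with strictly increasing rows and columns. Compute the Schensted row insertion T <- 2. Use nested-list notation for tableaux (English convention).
In row 1, 2 replaces 3 (the leftmost entry greater than 2); 3 is bumped to row 2. In row 2, 3 replaces 5 (the leftmost entry greater than 3); 5 is bumped to row 3. 5 starts a new row 3. The new tableau is [[2, 6], [3, 9], [5]].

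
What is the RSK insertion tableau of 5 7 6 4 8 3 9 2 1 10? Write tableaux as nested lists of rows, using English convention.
P = [[1, 6, 8, 9, 10], [2], [3], [4], [5], [7]]

Insert 5: appended to row 1. P = [[5]].
Insert 7: appended to row 1. P = [[5, 7]].
Insert 6: 6 bumps 7 from row 1; 7 starts row 2. P = [[5, 6], [7]].
Insert 4: 4 bumps 5 from row 1; 5 bumps 7 from row 2; 7 starts row 3. P = [[4, 6], [5], [7]].
Insert 8: appended to row 1. P = [[4, 6, 8], [5], [7]].
Insert 3: 3 bumps 4 from row 1; 4 bumps 5 from row 2; 5 bumps 7 from row 3; 7 starts row 4. P = [[3, 6, 8], [4], [5], [7]].
Insert 9: appended to row 1. P = [[3, 6, 8, 9], [4], [5], [7]].
Insert 2: 2 bumps 3 from row 1; 3 bumps 4 from row 2; 4 bumps 5 from row 3; 5 bumps 7 from row 4; 7 starts row 5. P = [[2, 6, 8, 9], [3], [4], [5], [7]].
Insert 1: 1 bumps 2 from row 1; 2 bumps 3 from row 2; 3 bumps 4 from row 3; 4 bumps 5 from row 4; 5 bumps 7 from row 5; 7 starts row 6. P = [[1, 6, 8, 9], [2], [3], [4], [5], [7]].
Insert 10: appended to row 1. P = [[1, 6, 8, 9, 10], [2], [3], [4], [5], [7]].

So P = [[1, 6, 8, 9, 10], [2], [3], [4], [5], [7]].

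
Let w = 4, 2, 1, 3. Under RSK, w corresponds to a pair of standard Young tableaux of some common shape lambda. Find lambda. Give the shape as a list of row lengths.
[2, 1, 1]

Row-insert each entry into an empty tableau.

After inserting 4: P = [[4]].
After inserting 2: P = [[2], [4]].
After inserting 1: P = [[1], [2], [4]].
After inserting 3: P = [[1, 3], [2], [4]].

The final insertion tableau P = [[1, 3], [2], [4]] has shape [2, 1, 1].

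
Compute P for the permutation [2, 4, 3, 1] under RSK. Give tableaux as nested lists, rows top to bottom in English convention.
Insert 2: appended to row 1. P = [[2]].
Insert 4: appended to row 1. P = [[2, 4]].
Insert 3: 3 bumps 4 from row 1; 4 starts row 2. P = [[2, 3], [4]].
Insert 1: 1 bumps 2 from row 1; 2 bumps 4 from row 2; 4 starts row 3. P = [[1, 3], [2], [4]].

So P = [[1, 3], [2], [4]].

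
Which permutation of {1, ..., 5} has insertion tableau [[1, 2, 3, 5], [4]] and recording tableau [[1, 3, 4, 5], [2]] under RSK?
Reverse the RSK construction: for i from n down to 1, find the cell of Q containing i, remove the entry at that cell from P, and reverse-bump it up through P; the value ejected from row 1 is w(i).

Step i=5: Q has 5 at row 1, column 4; remove that cell from P, ejecting 5. So w(5) = 5. P is now [[1, 2, 3], [4]].
Step i=4: Q has 4 at row 1, column 3; remove that cell from P, ejecting 3. So w(4) = 3. P is now [[1, 2], [4]].
Step i=3: Q has 3 at row 1, column 2; remove that cell from P, ejecting 2. So w(3) = 2. P is now [[1], [4]].
Step i=2: Q has 2 at row 2, column 1; remove 4 from row 2 of P and reverse-bump: 4 enters row 1 and ejects 1. So w(2) = 1. P is now [[4]].
Step i=1: Q has 1 at row 1, column 1; remove that cell from P, ejecting 4. So w(1) = 4. P is now [].

So w = 4 1 2 3 5.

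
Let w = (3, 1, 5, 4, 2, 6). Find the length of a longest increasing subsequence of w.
3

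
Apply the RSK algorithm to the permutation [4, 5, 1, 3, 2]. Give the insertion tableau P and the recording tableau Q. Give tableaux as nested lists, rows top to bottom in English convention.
Insert each entry of the permutation into P by Schensted row insertion, recording in Q the position of each new cell.

Insert 4: appended to row 1. P = [[4]].
Insert 5: appended to row 1. P = [[4, 5]].
Insert 1: 1 bumps 4 from row 1; 4 starts row 2. P = [[1, 5], [4]].
Insert 3: 3 bumps 5 from row 1; 5 appends to row 2. P = [[1, 3], [4, 5]].
Insert 2: 2 bumps 3 from row 1; 3 bumps 4 from row 2; 4 starts row 3. P = [[1, 2], [3, 5], [4]].

So P = [[1, 2], [3, 5], [4]], Q = [[1, 2], [3, 4], [5]].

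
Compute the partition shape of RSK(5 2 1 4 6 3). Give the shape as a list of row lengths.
Row-insert each entry into an empty tableau.

After inserting 5: P = [[5]].
After inserting 2: P = [[2], [5]].
After inserting 1: P = [[1], [2], [5]].
After inserting 4: P = [[1, 4], [2], [5]].
After inserting 6: P = [[1, 4, 6], [2], [5]].
After inserting 3: P = [[1, 3, 6], [2, 4], [5]].

The final insertion tableau P = [[1, 3, 6], [2, 4], [5]] has shape [3, 2, 1].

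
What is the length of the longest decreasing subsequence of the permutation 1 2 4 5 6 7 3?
2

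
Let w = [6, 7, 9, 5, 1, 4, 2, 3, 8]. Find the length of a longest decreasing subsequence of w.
4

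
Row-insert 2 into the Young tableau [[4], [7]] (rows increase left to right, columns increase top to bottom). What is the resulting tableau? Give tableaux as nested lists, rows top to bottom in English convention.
In row 1, 2 replaces 4 (the leftmost entry greater than 2); 4 is bumped to row 2. In row 2, 4 replaces 7 (the leftmost entry greater than 4); 7 is bumped to row 3. 7 starts a new row 3. The new tableau is [[2], [4], [7]].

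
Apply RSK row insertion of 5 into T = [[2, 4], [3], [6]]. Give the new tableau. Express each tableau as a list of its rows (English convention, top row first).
5 is larger than every entry of row 1, so it is appended to row 1. The new tableau is [[2, 4, 5], [3], [6]].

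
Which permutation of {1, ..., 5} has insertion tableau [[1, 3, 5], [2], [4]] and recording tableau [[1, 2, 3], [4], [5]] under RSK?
Reverse the RSK construction: for i from n down to 1, find the cell of Q containing i, remove the entry at that cell from P, and reverse-bump it up through P; the value ejected from row 1 is w(i).

Step i=5: Q has 5 at row 3, column 1; remove 4 from row 3 of P and reverse-bump: 4 enters row 2 and ejects 2; 2 enters row 1 and ejects 1. So w(5) = 1. P is now [[2, 3, 5], [4]].
Step i=4: Q has 4 at row 2, column 1; remove 4 from row 2 of P and reverse-bump: 4 enters row 1 and ejects 3. So w(4) = 3. P is now [[2, 4, 5]].
Step i=3: Q has 3 at row 1, column 3; remove that cell from P, ejecting 5. So w(3) = 5. P is now [[2, 4]].
Step i=2: Q has 2 at row 1, column 2; remove that cell from P, ejecting 4. So w(2) = 4. P is now [[2]].
Step i=1: Q has 1 at row 1, column 1; remove that cell from P, ejecting 2. So w(1) = 2. P is now [].

So w = 2 4 5 3 1.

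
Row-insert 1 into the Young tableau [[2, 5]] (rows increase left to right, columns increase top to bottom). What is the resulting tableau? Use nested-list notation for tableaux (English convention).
In row 1, 1 replaces 2 (the leftmost entry greater than 1); 2 is bumped to row 2. 2 starts a new row 2. The new tableau is [[1, 5], [2]].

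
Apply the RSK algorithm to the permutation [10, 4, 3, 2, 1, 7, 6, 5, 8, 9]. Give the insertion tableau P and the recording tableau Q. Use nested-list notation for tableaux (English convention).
Insert each entry of the permutation into P by Schensted row insertion, recording in Q the position of each new cell.

After inserting 10: P = [[10]].
After inserting 4: P = [[4], [10]].
After inserting 3: P = [[3], [4], [10]].
After inserting 2: P = [[2], [3], [4], [10]].
After inserting 1: P = [[1], [2], [3], [4], [10]].
After inserting 7: P = [[1, 7], [2], [3], [4], [10]].
After inserting 6: P = [[1, 6], [2, 7], [3], [4], [10]].
After inserting 5: P = [[1, 5], [2, 6], [3, 7], [4], [10]].
After inserting 8: P = [[1, 5, 8], [2, 6], [3, 7], [4], [10]].
After inserting 9: P = [[1, 5, 8, 9], [2, 6], [3, 7], [4], [10]].

So P = [[1, 5, 8, 9], [2, 6], [3, 7], [4], [10]], Q = [[1, 6, 9, 10], [2, 7], [3, 8], [4], [5]].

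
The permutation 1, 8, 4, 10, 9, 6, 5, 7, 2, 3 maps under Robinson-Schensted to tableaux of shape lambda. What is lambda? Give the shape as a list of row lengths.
[4, 2, 2, 1, 1]

RSK row insertion gives P = [[1, 2, 3, 7], [4, 5], [6, 9], [8], [10]], which has shape [4, 2, 2, 1, 1].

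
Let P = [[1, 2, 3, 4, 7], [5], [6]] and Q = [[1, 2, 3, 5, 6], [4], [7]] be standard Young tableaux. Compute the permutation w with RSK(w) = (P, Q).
Reverse the RSK construction: for i from n down to 1, find the cell of Q containing i, remove the entry at that cell from P, and reverse-bump it up through P; the value ejected from row 1 is w(i).

Step i=7: Q has 7 at row 3, column 1; remove 6 from row 3 of P and reverse-bump: 6 enters row 2 and ejects 5; 5 enters row 1 and ejects 4. So w(7) = 4. P is now [[1, 2, 3, 5, 7], [6]].
Step i=6: Q has 6 at row 1, column 5; remove that cell from P, ejecting 7. So w(6) = 7. P is now [[1, 2, 3, 5], [6]].
Step i=5: Q has 5 at row 1, column 4; remove that cell from P, ejecting 5. So w(5) = 5. P is now [[1, 2, 3], [6]].
Step i=4: Q has 4 at row 2, column 1; remove 6 from row 2 of P and reverse-bump: 6 enters row 1 and ejects 3. So w(4) = 3. P is now [[1, 2, 6]].
Step i=3: Q has 3 at row 1, column 3; remove that cell from P, ejecting 6. So w(3) = 6. P is now [[1, 2]].
Step i=2: Q has 2 at row 1, column 2; remove that cell from P, ejecting 2. So w(2) = 2. P is now [[1]].
Step i=1: Q has 1 at row 1, column 1; remove that cell from P, ejecting 1. So w(1) = 1. P is now [].

So w = 1 2 6 3 5 7 4.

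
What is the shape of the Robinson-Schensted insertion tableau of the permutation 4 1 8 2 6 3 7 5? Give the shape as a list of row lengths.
[4, 3, 1]

Row-insert each entry into an empty tableau.

After inserting 4: P = [[4]].
After inserting 1: P = [[1], [4]].
After inserting 8: P = [[1, 8], [4]].
After inserting 2: P = [[1, 2], [4, 8]].
After inserting 6: P = [[1, 2, 6], [4, 8]].
After inserting 3: P = [[1, 2, 3], [4, 6], [8]].
After inserting 7: P = [[1, 2, 3, 7], [4, 6], [8]].
After inserting 5: P = [[1, 2, 3, 5], [4, 6, 7], [8]].

The final insertion tableau P = [[1, 2, 3, 5], [4, 6, 7], [8]] has shape [4, 3, 1].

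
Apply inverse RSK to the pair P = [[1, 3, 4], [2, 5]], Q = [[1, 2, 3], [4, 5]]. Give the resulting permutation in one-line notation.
2 3 5 1 4

Reverse the RSK construction: for i from n down to 1, find the cell of Q containing i, remove the entry at that cell from P, and reverse-bump it up through P; the value ejected from row 1 is w(i).

Step i=5: Q has 5 at row 2, column 2; remove 5 from row 2 of P and reverse-bump: 5 enters row 1 and ejects 4. So w(5) = 4. P is now [[1, 3, 5], [2]].
Step i=4: Q has 4 at row 2, column 1; remove 2 from row 2 of P and reverse-bump: 2 enters row 1 and ejects 1. So w(4) = 1. P is now [[2, 3, 5]].
Step i=3: Q has 3 at row 1, column 3; remove that cell from P, ejecting 5. So w(3) = 5. P is now [[2, 3]].
Step i=2: Q has 2 at row 1, column 2; remove that cell from P, ejecting 3. So w(2) = 3. P is now [[2]].
Step i=1: Q has 1 at row 1, column 1; remove that cell from P, ejecting 2. So w(1) = 2. P is now [].

So w = 2 3 5 1 4.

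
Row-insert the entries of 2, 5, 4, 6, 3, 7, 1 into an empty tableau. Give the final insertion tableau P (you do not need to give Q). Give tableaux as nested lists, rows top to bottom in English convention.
Insert 2: appended to row 1. P = [[2]].
Insert 5: appended to row 1. P = [[2, 5]].
Insert 4: 4 bumps 5 from row 1; 5 starts row 2. P = [[2, 4], [5]].
Insert 6: appended to row 1. P = [[2, 4, 6], [5]].
Insert 3: 3 bumps 4 from row 1; 4 bumps 5 from row 2; 5 starts row 3. P = [[2, 3, 6], [4], [5]].
Insert 7: appended to row 1. P = [[2, 3, 6, 7], [4], [5]].
Insert 1: 1 bumps 2 from row 1; 2 bumps 4 from row 2; 4 bumps 5 from row 3; 5 starts row 4. P = [[1, 3, 6, 7], [2], [4], [5]].

So P = [[1, 3, 6, 7], [2], [4], [5]].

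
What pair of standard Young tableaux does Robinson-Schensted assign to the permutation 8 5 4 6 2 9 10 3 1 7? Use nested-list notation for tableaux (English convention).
P = [[1, 3, 7, 10], [2, 6, 9], [4], [5], [8]], Q = [[1, 4, 6, 7], [2, 8, 10], [3], [5], [9]]

Insert each entry of the permutation into P by Schensted row insertion, recording in Q the position of each new cell.

Insert 8: appended to row 1. P = [[8]], Q = [[1]].
Insert 5: 5 bumps 8 from row 1; 8 starts row 2. P = [[5], [8]], Q = [[1], [2]].
Insert 4: 4 bumps 5 from row 1; 5 bumps 8 from row 2; 8 starts row 3. P = [[4], [5], [8]], Q = [[1], [2], [3]].
Insert 6: appended to row 1. P = [[4, 6], [5], [8]], Q = [[1, 4], [2], [3]].
Insert 2: 2 bumps 4 from row 1; 4 bumps 5 from row 2; 5 bumps 8 from row 3; 8 starts row 4. P = [[2, 6], [4], [5], [8]], Q = [[1, 4], [2], [3], [5]].
Insert 9: appended to row 1. P = [[2, 6, 9], [4], [5], [8]], Q = [[1, 4, 6], [2], [3], [5]].
Insert 10: appended to row 1. P = [[2, 6, 9, 10], [4], [5], [8]], Q = [[1, 4, 6, 7], [2], [3], [5]].
Insert 3: 3 bumps 6 from row 1; 6 appends to row 2. P = [[2, 3, 9, 10], [4, 6], [5], [8]], Q = [[1, 4, 6, 7], [2, 8], [3], [5]].
Insert 1: 1 bumps 2 from row 1; 2 bumps 4 from row 2; 4 bumps 5 from row 3; 5 bumps 8 from row 4; 8 starts row 5. P = [[1, 3, 9, 10], [2, 6], [4], [5], [8]], Q = [[1, 4, 6, 7], [2, 8], [3], [5], [9]].
Insert 7: 7 bumps 9 from row 1; 9 appends to row 2. P = [[1, 3, 7, 10], [2, 6, 9], [4], [5], [8]], Q = [[1, 4, 6, 7], [2, 8, 10], [3], [5], [9]].

So P = [[1, 3, 7, 10], [2, 6, 9], [4], [5], [8]], Q = [[1, 4, 6, 7], [2, 8, 10], [3], [5], [9]].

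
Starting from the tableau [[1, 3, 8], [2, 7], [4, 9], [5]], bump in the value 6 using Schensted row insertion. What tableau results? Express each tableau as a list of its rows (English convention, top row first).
[[1, 3, 6], [2, 7, 8], [4, 9], [5]]

In row 1, 6 replaces 8 (the leftmost entry greater than 6); 8 is bumped to row 2. 8 is appended to row 2. The new tableau is [[1, 3, 6], [2, 7, 8], [4, 9], [5]].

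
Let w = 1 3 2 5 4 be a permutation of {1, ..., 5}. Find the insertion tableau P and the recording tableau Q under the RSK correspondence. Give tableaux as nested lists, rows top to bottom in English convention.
Insert each entry of the permutation into P by Schensted row insertion, recording in Q the position of each new cell.

Insert 1: appended to row 1. P = [[1]].
Insert 3: appended to row 1. P = [[1, 3]].
Insert 2: 2 bumps 3 from row 1; 3 starts row 2. P = [[1, 2], [3]].
Insert 5: appended to row 1. P = [[1, 2, 5], [3]].
Insert 4: 4 bumps 5 from row 1; 5 appends to row 2. P = [[1, 2, 4], [3, 5]].

So P = [[1, 2, 4], [3, 5]], Q = [[1, 2, 4], [3, 5]].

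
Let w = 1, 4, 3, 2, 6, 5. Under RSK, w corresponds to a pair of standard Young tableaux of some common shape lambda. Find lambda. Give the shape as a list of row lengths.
Row-insert each entry into an empty tableau.

After inserting 1: P = [[1]].
After inserting 4: P = [[1, 4]].
After inserting 3: P = [[1, 3], [4]].
After inserting 2: P = [[1, 2], [3], [4]].
After inserting 6: P = [[1, 2, 6], [3], [4]].
After inserting 5: P = [[1, 2, 5], [3, 6], [4]].

The final insertion tableau P = [[1, 2, 5], [3, 6], [4]] has shape [3, 2, 1].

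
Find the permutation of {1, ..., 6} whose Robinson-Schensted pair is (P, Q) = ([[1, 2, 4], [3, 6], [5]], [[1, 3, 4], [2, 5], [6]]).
Reverse RSK: for i = n, n-1, ..., 1, locate i in Q, remove the corresponding corner cell from P, and reverse-bump its entry up through P; the value ejected from row 1 is w(i).

So w = 5 1 3 6 4 2.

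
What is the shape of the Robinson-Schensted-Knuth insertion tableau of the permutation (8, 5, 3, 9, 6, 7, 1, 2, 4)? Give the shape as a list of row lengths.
Row-insert each entry into an empty tableau.

After inserting 8: P = [[8]].
After inserting 5: P = [[5], [8]].
After inserting 3: P = [[3], [5], [8]].
After inserting 9: P = [[3, 9], [5], [8]].
After inserting 6: P = [[3, 6], [5, 9], [8]].
After inserting 7: P = [[3, 6, 7], [5, 9], [8]].
After inserting 1: P = [[1, 6, 7], [3, 9], [5], [8]].
After inserting 2: P = [[1, 2, 7], [3, 6], [5, 9], [8]].
After inserting 4: P = [[1, 2, 4], [3, 6, 7], [5, 9], [8]].

The final insertion tableau P = [[1, 2, 4], [3, 6, 7], [5, 9], [8]] has shape [3, 3, 2, 1].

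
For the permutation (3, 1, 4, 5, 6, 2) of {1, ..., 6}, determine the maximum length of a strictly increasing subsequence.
4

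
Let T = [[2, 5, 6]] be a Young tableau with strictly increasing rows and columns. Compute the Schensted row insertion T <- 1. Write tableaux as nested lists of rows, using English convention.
[[1, 5, 6], [2]]

In row 1, 1 replaces 2 (the leftmost entry greater than 1); 2 is bumped to row 2. 2 starts a new row 2. The new tableau is [[1, 5, 6], [2]].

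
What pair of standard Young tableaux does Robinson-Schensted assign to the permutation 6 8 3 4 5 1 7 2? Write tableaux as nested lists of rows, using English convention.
Insert each entry of the permutation into P by Schensted row insertion, recording in Q the position of each new cell.

Insert 6: appended to row 1. P = [[6]], Q = [[1]].
Insert 8: appended to row 1. P = [[6, 8]], Q = [[1, 2]].
Insert 3: 3 bumps 6 from row 1; 6 starts row 2. P = [[3, 8], [6]], Q = [[1, 2], [3]].
Insert 4: 4 bumps 8 from row 1; 8 appends to row 2. P = [[3, 4], [6, 8]], Q = [[1, 2], [3, 4]].
Insert 5: appended to row 1. P = [[3, 4, 5], [6, 8]], Q = [[1, 2, 5], [3, 4]].
Insert 1: 1 bumps 3 from row 1; 3 bumps 6 from row 2; 6 starts row 3. P = [[1, 4, 5], [3, 8], [6]], Q = [[1, 2, 5], [3, 4], [6]].
Insert 7: appended to row 1. P = [[1, 4, 5, 7], [3, 8], [6]], Q = [[1, 2, 5, 7], [3, 4], [6]].
Insert 2: 2 bumps 4 from row 1; 4 bumps 8 from row 2; 8 appends to row 3. P = [[1, 2, 5, 7], [3, 4], [6, 8]], Q = [[1, 2, 5, 7], [3, 4], [6, 8]].

So P = [[1, 2, 5, 7], [3, 4], [6, 8]], Q = [[1, 2, 5, 7], [3, 4], [6, 8]].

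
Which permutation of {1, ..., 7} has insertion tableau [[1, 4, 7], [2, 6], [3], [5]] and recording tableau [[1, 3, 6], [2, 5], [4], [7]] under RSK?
Reverse the RSK construction: for i from n down to 1, find the cell of Q containing i, remove the entry at that cell from P, and reverse-bump it up through P; the value ejected from row 1 is w(i).

Step i=7: Q has 7 at row 4, column 1; remove 5 from row 4 of P and reverse-bump: 5 enters row 3 and ejects 3; 3 enters row 2 and ejects 2; 2 enters row 1 and ejects 1. So w(7) = 1. P is now [[2, 4, 7], [3, 6], [5]].
Step i=6: Q has 6 at row 1, column 3; remove that cell from P, ejecting 7. So w(6) = 7. P is now [[2, 4], [3, 6], [5]].
Step i=5: Q has 5 at row 2, column 2; remove 6 from row 2 of P and reverse-bump: 6 enters row 1 and ejects 4. So w(5) = 4. P is now [[2, 6], [3], [5]].
Step i=4: Q has 4 at row 3, column 1; remove 5 from row 3 of P and reverse-bump: 5 enters row 2 and ejects 3; 3 enters row 1 and ejects 2. So w(4) = 2. P is now [[3, 6], [5]].
Step i=3: Q has 3 at row 1, column 2; remove that cell from P, ejecting 6. So w(3) = 6. P is now [[3], [5]].
Step i=2: Q has 2 at row 2, column 1; remove 5 from row 2 of P and reverse-bump: 5 enters row 1 and ejects 3. So w(2) = 3. P is now [[5]].
Step i=1: Q has 1 at row 1, column 1; remove that cell from P, ejecting 5. So w(1) = 5. P is now [].

So w = 5 3 6 2 4 7 1.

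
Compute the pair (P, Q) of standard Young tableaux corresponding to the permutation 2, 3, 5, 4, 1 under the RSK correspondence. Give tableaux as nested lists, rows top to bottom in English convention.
Insert each entry of the permutation into P by Schensted row insertion, recording in Q the position of each new cell.

Insert 2: appended to row 1. P = [[2]], Q = [[1]].
Insert 3: appended to row 1. P = [[2, 3]], Q = [[1, 2]].
Insert 5: appended to row 1. P = [[2, 3, 5]], Q = [[1, 2, 3]].
Insert 4: 4 bumps 5 from row 1; 5 starts row 2. P = [[2, 3, 4], [5]], Q = [[1, 2, 3], [4]].
Insert 1: 1 bumps 2 from row 1; 2 bumps 5 from row 2; 5 starts row 3. P = [[1, 3, 4], [2], [5]], Q = [[1, 2, 3], [4], [5]].

So P = [[1, 3, 4], [2], [5]], Q = [[1, 2, 3], [4], [5]].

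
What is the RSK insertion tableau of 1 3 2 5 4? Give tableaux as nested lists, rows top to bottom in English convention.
Insert 1: appended to row 1. P = [[1]].
Insert 3: appended to row 1. P = [[1, 3]].
Insert 2: 2 bumps 3 from row 1; 3 starts row 2. P = [[1, 2], [3]].
Insert 5: appended to row 1. P = [[1, 2, 5], [3]].
Insert 4: 4 bumps 5 from row 1; 5 appends to row 2. P = [[1, 2, 4], [3, 5]].

So P = [[1, 2, 4], [3, 5]].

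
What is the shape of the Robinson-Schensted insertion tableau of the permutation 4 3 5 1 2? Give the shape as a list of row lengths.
[2, 2, 1]

Row-insert each entry into an empty tableau.

After inserting 4: P = [[4]].
After inserting 3: P = [[3], [4]].
After inserting 5: P = [[3, 5], [4]].
After inserting 1: P = [[1, 5], [3], [4]].
After inserting 2: P = [[1, 2], [3, 5], [4]].

The final insertion tableau P = [[1, 2], [3, 5], [4]] has shape [2, 2, 1].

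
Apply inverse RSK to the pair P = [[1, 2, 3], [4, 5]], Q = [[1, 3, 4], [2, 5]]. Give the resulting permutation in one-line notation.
Reverse the RSK construction: for i from n down to 1, find the cell of Q containing i, remove the entry at that cell from P, and reverse-bump it up through P; the value ejected from row 1 is w(i).

Step i=5: Q has 5 at row 2, column 2; remove 5 from row 2 of P and reverse-bump: 5 enters row 1 and ejects 3. So w(5) = 3. P is now [[1, 2, 5], [4]].
Step i=4: Q has 4 at row 1, column 3; remove that cell from P, ejecting 5. So w(4) = 5. P is now [[1, 2], [4]].
Step i=3: Q has 3 at row 1, column 2; remove that cell from P, ejecting 2. So w(3) = 2. P is now [[1], [4]].
Step i=2: Q has 2 at row 2, column 1; remove 4 from row 2 of P and reverse-bump: 4 enters row 1 and ejects 1. So w(2) = 1. P is now [[4]].
Step i=1: Q has 1 at row 1, column 1; remove that cell from P, ejecting 4. So w(1) = 4. P is now [].

So w = 4 1 2 5 3.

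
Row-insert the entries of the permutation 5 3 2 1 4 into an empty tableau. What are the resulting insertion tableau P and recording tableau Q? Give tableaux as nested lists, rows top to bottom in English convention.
Insert each entry of the permutation into P by Schensted row insertion, recording in Q the position of each new cell.

Insert 5: appended to row 1. P = [[5]], Q = [[1]].
Insert 3: 3 bumps 5 from row 1; 5 starts row 2. P = [[3], [5]], Q = [[1], [2]].
Insert 2: 2 bumps 3 from row 1; 3 bumps 5 from row 2; 5 starts row 3. P = [[2], [3], [5]], Q = [[1], [2], [3]].
Insert 1: 1 bumps 2 from row 1; 2 bumps 3 from row 2; 3 bumps 5 from row 3; 5 starts row 4. P = [[1], [2], [3], [5]], Q = [[1], [2], [3], [4]].
Insert 4: appended to row 1. P = [[1, 4], [2], [3], [5]], Q = [[1, 5], [2], [3], [4]].

So P = [[1, 4], [2], [3], [5]], Q = [[1, 5], [2], [3], [4]].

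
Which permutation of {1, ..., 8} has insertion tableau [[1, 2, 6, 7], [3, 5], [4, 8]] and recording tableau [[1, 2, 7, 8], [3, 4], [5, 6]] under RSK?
4 8 3 5 1 2 6 7

Reverse the RSK construction: for i from n down to 1, find the cell of Q containing i, remove the entry at that cell from P, and reverse-bump it up through P; the value ejected from row 1 is w(i).

Step i=8: Q has 8 at row 1, column 4; remove that cell from P, ejecting 7. So w(8) = 7. P is now [[1, 2, 6], [3, 5], [4, 8]].
Step i=7: Q has 7 at row 1, column 3; remove that cell from P, ejecting 6. So w(7) = 6. P is now [[1, 2], [3, 5], [4, 8]].
Step i=6: Q has 6 at row 3, column 2; remove 8 from row 3 of P and reverse-bump: 8 enters row 2 and ejects 5; 5 enters row 1 and ejects 2. So w(6) = 2. P is now [[1, 5], [3, 8], [4]].
Step i=5: Q has 5 at row 3, column 1; remove 4 from row 3 of P and reverse-bump: 4 enters row 2 and ejects 3; 3 enters row 1 and ejects 1. So w(5) = 1. P is now [[3, 5], [4, 8]].
Step i=4: Q has 4 at row 2, column 2; remove 8 from row 2 of P and reverse-bump: 8 enters row 1 and ejects 5. So w(4) = 5. P is now [[3, 8], [4]].
Step i=3: Q has 3 at row 2, column 1; remove 4 from row 2 of P and reverse-bump: 4 enters row 1 and ejects 3. So w(3) = 3. P is now [[4, 8]].
Step i=2: Q has 2 at row 1, column 2; remove that cell from P, ejecting 8. So w(2) = 8. P is now [[4]].
Step i=1: Q has 1 at row 1, column 1; remove that cell from P, ejecting 4. So w(1) = 4. P is now [].

So w = 4 8 3 5 1 2 6 7.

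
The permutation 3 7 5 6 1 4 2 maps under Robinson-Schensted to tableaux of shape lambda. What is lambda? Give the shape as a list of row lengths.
[3, 2, 1, 1]

Row-insert each entry into an empty tableau.

After inserting 3: P = [[3]].
After inserting 7: P = [[3, 7]].
After inserting 5: P = [[3, 5], [7]].
After inserting 6: P = [[3, 5, 6], [7]].
After inserting 1: P = [[1, 5, 6], [3], [7]].
After inserting 4: P = [[1, 4, 6], [3, 5], [7]].
After inserting 2: P = [[1, 2, 6], [3, 4], [5], [7]].

The final insertion tableau P = [[1, 2, 6], [3, 4], [5], [7]] has shape [3, 2, 1, 1].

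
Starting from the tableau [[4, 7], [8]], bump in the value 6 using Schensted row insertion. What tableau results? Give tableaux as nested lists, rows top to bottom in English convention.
[[4, 6], [7], [8]]

In row 1, 6 replaces 7 (the leftmost entry greater than 6); 7 is bumped to row 2. In row 2, 7 replaces 8 (the leftmost entry greater than 7); 8 is bumped to row 3. 8 starts a new row 3. The new tableau is [[4, 6], [7], [8]].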